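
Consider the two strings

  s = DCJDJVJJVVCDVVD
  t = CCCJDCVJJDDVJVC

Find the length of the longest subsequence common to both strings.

9

Taking C (s #2, t #3) → J (s #3, t #4) → D (s #4, t #5) → V (s #6, t #7) → J (s #7, t #8) → J (s #8, t #9) → V (s #9, t #12) → V (s #10, t #14) → C (s #11, t #15) gives a common subsequence of length 9. The LCS DP gives dp[15][15] = 9, so this is optimal.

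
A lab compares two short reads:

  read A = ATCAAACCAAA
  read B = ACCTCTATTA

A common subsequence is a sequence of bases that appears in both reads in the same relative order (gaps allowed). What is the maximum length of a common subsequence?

6

Let dp[i][j] be the LCS length of the first i bases of read A and the first j bases of read B. dp[i][j] = dp[i-1][j-1]+1 when the i-th and j-th bases match, else max(dp[i-1][j], dp[i][j-1]).
    ·  A  C  C  T  C  T  A  T  T  A
 ·  0  0  0  0  0  0  0  0  0  0  0
 A  0  1  1  1  1  1  1  1  1  1  1
 T  0  1  1  1  2  2  2  2  2  2  2
 C  0  1  2  2  2  3  3  3  3  3  3
 A  0  1  2  2  2  3  3  4  4  4  4
 A  0  1  2  2  2  3  3  4  4  4  5
 A  0  1  2  2  2  3  3  4  4  4  5
 C  0  1  2  3  3  3  3  4  4  4  5
 C  0  1  2  3  3  4  4  4  4  4  5
 A  0  1  2  3  3  4  4  5  5  5  5
 A  0  1  2  3  3  4  4  5  5  5  6
 A  0  1  2  3  3  4  4  5  5  5  6
dp[11][10] = 6. One LCS (by backtracking along matches): ACCCAA.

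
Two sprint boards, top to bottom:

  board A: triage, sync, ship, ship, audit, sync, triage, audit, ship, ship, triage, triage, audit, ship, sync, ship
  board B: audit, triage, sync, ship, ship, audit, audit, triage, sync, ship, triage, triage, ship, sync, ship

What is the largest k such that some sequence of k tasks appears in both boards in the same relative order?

12

Pick triage at board A[1]=board B[2]; then sync at board A[2]=board B[3]; then ship at board A[3]=board B[4]; then ship at board A[4]=board B[5]; then audit at board A[5]=board B[7]; then sync at board A[6]=board B[9]; then ship at board A[10]=board B[10]; then triage at board A[11]=board B[11]; then triage at board A[12]=board B[12]; then ship at board A[14]=board B[13]; then sync at board A[15]=board B[14]; then ship at board A[16]=board B[15]; all 12 tasks appear in both, in order. Since dp[16][15] = 12, nothing longer is possible.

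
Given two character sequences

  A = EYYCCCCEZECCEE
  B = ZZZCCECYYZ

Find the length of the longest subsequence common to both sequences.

4

Taking E (A #1, B #6), then Y (A #2, B #8), then Y (A #3, B #9), then Z (A #9, B #10) gives a common subsequence of length 4. The LCS DP gives dp[14][10] = 4, so this is optimal.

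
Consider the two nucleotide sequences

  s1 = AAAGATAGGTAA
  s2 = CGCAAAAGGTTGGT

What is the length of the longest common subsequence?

8

One common subsequence of length 8: A at s1[1]=s2[5] → A at s1[2]=s2[6] → A at s1[3]=s2[7] → G at s1[4]=s2[9] → T at s1[6]=s2[11] → G at s1[8]=s2[12] → G at s1[9]=s2[13] → T at s1[10]=s2[14]. The LCS DP gives dp[12][14] = 8, so this is optimal.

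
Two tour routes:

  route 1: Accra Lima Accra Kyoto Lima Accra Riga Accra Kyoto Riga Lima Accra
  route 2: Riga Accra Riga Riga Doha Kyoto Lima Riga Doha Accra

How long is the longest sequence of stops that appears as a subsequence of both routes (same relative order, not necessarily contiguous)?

Match Accra [1,2] → Kyoto [4,6] → Lima [5,7] → Riga [7,8] → Accra [12,10] — 5 stops in the same relative order in both. The LCS DP gives dp[12][10] = 5, so this is optimal.

5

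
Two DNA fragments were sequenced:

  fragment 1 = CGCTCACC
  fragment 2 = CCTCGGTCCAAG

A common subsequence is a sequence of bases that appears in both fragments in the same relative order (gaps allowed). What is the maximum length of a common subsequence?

One common subsequence of length 6: C [1,1] → C [3,2] → T [4,3] → C [5,4] → C [7,8] → C [8,9]. dp[8][12] = 6 confirms this is the maximum.

6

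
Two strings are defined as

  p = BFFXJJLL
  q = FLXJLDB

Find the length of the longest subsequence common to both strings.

Pick F at p[2]=q[1] → X at p[4]=q[3] → J at p[6]=q[4] → L at p[7]=q[5]; all 4 characters appear in both, in order. The LCS DP gives dp[8][7] = 4, so this is optimal.

4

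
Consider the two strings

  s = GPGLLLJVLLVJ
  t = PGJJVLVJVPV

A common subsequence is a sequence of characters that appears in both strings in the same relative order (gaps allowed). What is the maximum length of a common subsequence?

Let dp[i][j] be the LCS length of the first i characters of s and the first j characters of t. dp[i][j] = dp[i-1][j-1]+1 when the i-th and j-th characters match, else max(dp[i-1][j], dp[i][j-1]).
    ·  P  G  J  J  V  L  V  J  V  P  V
 ·  0  0  0  0  0  0  0  0  0  0  0  0
 G  0  0  1  1  1  1  1  1  1  1  1  1
 P  0  1  1  1  1  1  1  1  1  1  2  2
 G  0  1  2  2  2  2  2  2  2  2  2  2
 L  0  1  2  2  2  2  3  3  3  3  3  3
 L  0  1  2  2  2  2  3  3  3  3  3  3
 L  0  1  2  2  2  2  3  3  3  3  3  3
 J  0  1  2  3  3  3  3  3  4  4  4  4
 V  0  1  2  3  3  4  4  4  4  5  5  5
 L  0  1  2  3  3  4  5  5  5  5  5  5
 L  0  1  2  3  3  4  5  5  5  5  5  5
 V  0  1  2  3  3  4  5  6  6  6  6  6
 J  0  1  2  3  4  4  5  6  7  7  7  7
dp[12][11] = 7. One LCS (by backtracking along matches): PGJVLVJ.

7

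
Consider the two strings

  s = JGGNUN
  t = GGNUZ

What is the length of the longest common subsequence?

4

One common subsequence of length 4: G at s[2]=t[1] → G at s[3]=t[2] → N at s[4]=t[3] → U at s[5]=t[4], and the DP table's final entry dp[6][5] is also 4, so no common subsequence is longer.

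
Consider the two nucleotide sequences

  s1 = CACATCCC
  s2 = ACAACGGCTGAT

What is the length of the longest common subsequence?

5

Let dp[i][j] be the LCS length of the first i bases of s1 and the first j bases of s2. dp[i][j] = dp[i-1][j-1]+1 when the i-th and j-th bases match, else max(dp[i-1][j], dp[i][j-1]).
    ·  A  C  A  A  C  G  G  C  T  G  A  T
 ·  0  0  0  0  0  0  0  0  0  0  0  0  0
 C  0  0  1  1  1  1  1  1  1  1  1  1  1
 A  0  1  1  2  2  2  2  2  2  2  2  2  2
 C  0  1  2  2  2  3  3  3  3  3  3  3  3
 A  0  1  2  3  3  3  3  3  3  3  3  4  4
 T  0  1  2  3  3  3  3  3  3  4  4  4  5
 C  0  1  2  3  3  4  4  4  4  4  4  4  5
 C  0  1  2  3  3  4  4  4  5  5  5  5  5
 C  0  1  2  3  3  4  4  4  5  5  5  5  5
dp[8][12] = 5. One LCS (by backtracking along matches): CACAT.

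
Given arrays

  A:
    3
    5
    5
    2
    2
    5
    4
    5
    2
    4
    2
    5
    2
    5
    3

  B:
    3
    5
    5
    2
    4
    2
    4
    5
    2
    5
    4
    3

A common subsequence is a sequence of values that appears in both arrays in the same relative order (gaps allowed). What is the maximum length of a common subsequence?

Match 3 at A[1]=B[1]; then 5 at A[2]=B[2]; then 5 at A[3]=B[3]; then 2 at A[5]=B[4]; then 4 at A[7]=B[5]; then 2 at A[9]=B[6]; then 4 at A[10]=B[7]; then 5 at A[12]=B[8]; then 2 at A[13]=B[9]; then 5 at A[14]=B[10]; then 3 at A[15]=B[12] — 11 values in the same relative order in both, and the DP table's final entry dp[15][12] is also 11, so no common subsequence is longer.

11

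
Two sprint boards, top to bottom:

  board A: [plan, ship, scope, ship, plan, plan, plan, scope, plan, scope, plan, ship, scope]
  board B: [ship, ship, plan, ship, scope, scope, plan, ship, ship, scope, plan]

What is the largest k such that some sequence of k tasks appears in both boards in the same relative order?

Taking ship [2,1] → ship [4,2] → plan [5,3] → scope [8,5] → scope [10,6] → plan [11,7] → ship [12,9] → scope [13,10] gives a common subsequence of length 8. The LCS DP gives dp[13][11] = 8, so this is optimal.

8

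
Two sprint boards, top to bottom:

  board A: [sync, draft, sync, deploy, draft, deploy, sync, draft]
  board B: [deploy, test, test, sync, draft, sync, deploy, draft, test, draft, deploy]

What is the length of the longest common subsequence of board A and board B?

6

One common subsequence of length 6: sync [1,4] → draft [2,5] → sync [3,6] → deploy [4,7] → draft [5,10] → deploy [6,11]. The LCS DP gives dp[8][11] = 6, so this is optimal.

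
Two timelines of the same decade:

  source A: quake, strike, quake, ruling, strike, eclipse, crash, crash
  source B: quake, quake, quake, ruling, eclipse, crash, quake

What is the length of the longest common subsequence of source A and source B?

Pick quake at source A[1]=source B[2]; then quake at source A[3]=source B[3]; then ruling at source A[4]=source B[4]; then eclipse at source A[6]=source B[5]; then crash at source A[7]=source B[6]; all 5 events appear in both, in order. dp[8][7] = 5 confirms this is the maximum.

5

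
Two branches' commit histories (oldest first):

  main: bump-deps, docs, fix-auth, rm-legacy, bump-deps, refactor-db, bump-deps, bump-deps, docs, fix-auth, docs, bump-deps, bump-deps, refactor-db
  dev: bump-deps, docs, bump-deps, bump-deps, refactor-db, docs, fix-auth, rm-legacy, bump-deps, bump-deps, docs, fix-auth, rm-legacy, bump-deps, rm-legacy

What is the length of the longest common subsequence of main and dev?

9

One common subsequence of length 9: bump-deps (main #1, dev #4) → docs (main #2, dev #6) → fix-auth (main #3, dev #7) → rm-legacy (main #4, dev #8) → bump-deps (main #7, dev #9) → bump-deps (main #8, dev #10) → docs (main #9, dev #11) → fix-auth (main #10, dev #12) → bump-deps (main #12, dev #14). The LCS DP gives dp[14][15] = 9, so this is optimal.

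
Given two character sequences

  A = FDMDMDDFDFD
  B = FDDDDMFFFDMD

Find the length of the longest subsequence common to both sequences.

Pick F (A #1, B #1), D (A #2, B #2), D (A #4, B #3), D (A #6, B #4), D (A #7, B #5), F (A #8, B #9), D (A #9, B #10), D (A #11, B #12); all 8 characters appear in both, in order. Since dp[11][12] = 8, nothing longer is possible.

8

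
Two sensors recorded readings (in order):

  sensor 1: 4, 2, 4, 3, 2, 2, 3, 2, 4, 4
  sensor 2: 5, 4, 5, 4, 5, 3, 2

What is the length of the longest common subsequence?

4

Match 4 (sensor 1 #1, sensor 2 #2), then 4 (sensor 1 #3, sensor 2 #4), then 3 (sensor 1 #7, sensor 2 #6), then 2 (sensor 1 #8, sensor 2 #7) — 4 values in the same relative order in both. dp[10][7] = 4 confirms this is the maximum.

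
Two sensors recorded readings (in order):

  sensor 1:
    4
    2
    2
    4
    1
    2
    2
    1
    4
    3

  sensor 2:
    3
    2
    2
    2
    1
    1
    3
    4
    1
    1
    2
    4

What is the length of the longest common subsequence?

6

Taking 2 [2,3] → 2 [3,4] → 4 [4,8] → 1 [5,10] → 2 [7,11] → 4 [9,12] gives a common subsequence of length 6. The LCS DP gives dp[10][12] = 6, so this is optimal.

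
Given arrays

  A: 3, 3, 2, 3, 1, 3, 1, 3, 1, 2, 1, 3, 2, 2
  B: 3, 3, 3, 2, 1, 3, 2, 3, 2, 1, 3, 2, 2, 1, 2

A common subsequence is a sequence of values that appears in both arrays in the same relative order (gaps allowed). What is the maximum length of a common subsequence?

11

Pick 3 at A[1]=B[2], 3 at A[2]=B[3], 2 at A[3]=B[4], 1 at A[5]=B[5], 3 at A[6]=B[6], 3 at A[8]=B[8], 2 at A[10]=B[9], 1 at A[11]=B[10], 3 at A[12]=B[11], 2 at A[13]=B[13], 2 at A[14]=B[15]; all 11 values appear in both, in order. The LCS DP gives dp[14][15] = 11, so this is optimal.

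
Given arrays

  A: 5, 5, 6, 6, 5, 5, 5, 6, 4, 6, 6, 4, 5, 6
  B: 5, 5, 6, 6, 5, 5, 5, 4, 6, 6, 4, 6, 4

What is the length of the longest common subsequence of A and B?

Match 5 at A[1]=B[1], 5 at A[2]=B[2], 6 at A[3]=B[3], 6 at A[4]=B[4], 5 at A[5]=B[5], 5 at A[6]=B[6], 5 at A[7]=B[7], 4 at A[9]=B[8], 6 at A[10]=B[9], 6 at A[11]=B[10], 4 at A[12]=B[11], 6 at A[14]=B[12] — 12 values in the same relative order in both, and the DP table's final entry dp[14][13] is also 12, so no common subsequence is longer.

12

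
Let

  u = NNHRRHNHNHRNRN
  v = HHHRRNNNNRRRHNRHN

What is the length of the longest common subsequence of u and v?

9

Match H at u[3]=v[3] → R at u[4]=v[4] → R at u[5]=v[5] → N at u[7]=v[8] → N at u[9]=v[9] → H at u[10]=v[13] → N at u[12]=v[14] → R at u[13]=v[15] → N at u[14]=v[17] — 9 characters in the same relative order in both, and the DP table's final entry dp[14][17] is also 9, so no common subsequence is longer.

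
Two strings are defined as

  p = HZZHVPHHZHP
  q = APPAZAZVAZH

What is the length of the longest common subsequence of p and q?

Let dp[i][j] be the LCS length of the first i characters of p and the first j characters of q. dp[i][j] = dp[i-1][j-1]+1 when the i-th and j-th characters match, else max(dp[i-1][j], dp[i][j-1]).
    ·  A  P  P  A  Z  A  Z  V  A  Z  H
 ·  0  0  0  0  0  0  0  0  0  0  0  0
 H  0  0  0  0  0  0  0  0  0  0  0  1
 Z  0  0  0  0  0  1  1  1  1  1  1  1
 Z  0  0  0  0  0  1  1  2  2  2  2  2
 H  0  0  0  0  0  1  1  2  2  2  2  3
 V  0  0  0  0  0  1  1  2  3  3  3  3
 P  0  0  1  1  1  1  1  2  3  3  3  3
 H  0  0  1  1  1  1  1  2  3  3  3  4
 H  0  0  1  1  1  1  1  2  3  3  3  4
 Z  0  0  1  1  1  2  2  2  3  3  4  4
 H  0  0  1  1  1  2  2  2  3  3  4  5
 P  0  0  1  2  2  2  2  2  3  3  4  5
dp[11][11] = 5. One LCS (by backtracking along matches): ZZVZH.

5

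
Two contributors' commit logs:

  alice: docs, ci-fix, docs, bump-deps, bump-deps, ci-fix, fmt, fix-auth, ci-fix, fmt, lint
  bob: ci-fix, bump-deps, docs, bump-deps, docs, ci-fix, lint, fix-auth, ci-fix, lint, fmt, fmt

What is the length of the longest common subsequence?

7

One common subsequence of length 7: ci-fix (alice #2, bob #1), docs (alice #3, bob #3), bump-deps (alice #4, bob #4), ci-fix (alice #6, bob #6), fix-auth (alice #8, bob #8), ci-fix (alice #9, bob #9), fmt (alice #10, bob #12). dp[11][12] = 7 confirms this is the maximum.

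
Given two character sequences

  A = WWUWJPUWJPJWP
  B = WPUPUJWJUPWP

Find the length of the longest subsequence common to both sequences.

9

One common subsequence of length 9: W at A[1]=B[1], then U at A[3]=B[3], then P at A[6]=B[4], then U at A[7]=B[5], then W at A[8]=B[7], then J at A[9]=B[8], then P at A[10]=B[10], then W at A[12]=B[11], then P at A[13]=B[12]. The LCS DP gives dp[13][12] = 9, so this is optimal.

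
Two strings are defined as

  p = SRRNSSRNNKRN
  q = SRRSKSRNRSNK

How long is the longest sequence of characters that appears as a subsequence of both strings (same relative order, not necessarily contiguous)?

9

Let dp[i][j] be the LCS length of the first i characters of p and the first j characters of q. dp[i][j] = dp[i-1][j-1]+1 when the i-th and j-th characters match, else max(dp[i-1][j], dp[i][j-1]).
    ·  S  R  R  S  K  S  R  N  R  S  N  K
 ·  0  0  0  0  0  0  0  0  0  0  0  0  0
 S  0  1  1  1  1  1  1  1  1  1  1  1  1
 R  0  1  2  2  2  2  2  2  2  2  2  2  2
 R  0  1  2  3  3  3  3  3  3  3  3  3  3
 N  0  1  2  3  3  3  3  3  4  4  4  4  4
 S  0  1  2  3  4  4  4  4  4  4  5  5  5
 S  0  1  2  3  4  4  5  5  5  5  5  5  5
 R  0  1  2  3  4  4  5  6  6  6  6  6  6
 N  0  1  2  3  4  4  5  6  7  7  7  7  7
 N  0  1  2  3  4  4  5  6  7  7  7  8  8
 K  0  1  2  3  4  5  5  6  7  7  7  8  9
 R  0  1  2  3  4  5  5  6  7  8  8  8  9
 N  0  1  2  3  4  5  5  6  7  8  8  9  9
dp[12][12] = 9. One LCS (by backtracking along matches): SRRSSRNNK.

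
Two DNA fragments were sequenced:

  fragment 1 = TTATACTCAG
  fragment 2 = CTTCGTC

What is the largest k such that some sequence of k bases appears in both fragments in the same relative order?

5

Let dp[i][j] be the LCS length of the first i bases of fragment 1 and the first j bases of fragment 2. dp[i][j] = dp[i-1][j-1]+1 when the i-th and j-th bases match, else max(dp[i-1][j], dp[i][j-1]).
    ·  C  T  T  C  G  T  C
 ·  0  0  0  0  0  0  0  0
 T  0  0  1  1  1  1  1  1
 T  0  0  1  2  2  2  2  2
 A  0  0  1  2  2  2  2  2
 T  0  0  1  2  2  2  3  3
 A  0  0  1  2  2  2  3  3
 C  0  1  1  2  3  3  3  4
 T  0  1  2  2  3  3  4  4
 C  0  1  2  2  3  3  4  5
 A  0  1  2  2  3  3  4  5
 G  0  1  2  2  3  4  4  5
dp[10][7] = 5. One LCS (by backtracking along matches): TTCTC.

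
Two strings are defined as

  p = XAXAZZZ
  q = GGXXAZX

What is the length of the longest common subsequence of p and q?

One common subsequence of length 4: X at p[1]=q[3], X at p[3]=q[4], A at p[4]=q[5], Z at p[5]=q[6], and the DP table's final entry dp[7][7] is also 4, so no common subsequence is longer.

4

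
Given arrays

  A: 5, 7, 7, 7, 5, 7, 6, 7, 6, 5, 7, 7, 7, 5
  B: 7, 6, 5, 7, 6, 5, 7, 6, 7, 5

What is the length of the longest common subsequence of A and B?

8

One common subsequence of length 8: 7 (A #2, B #1); then 5 (A #5, B #3); then 7 (A #6, B #4); then 6 (A #7, B #5); then 7 (A #8, B #7); then 6 (A #9, B #8); then 7 (A #13, B #9); then 5 (A #14, B #10). The LCS DP gives dp[14][10] = 8, so this is optimal.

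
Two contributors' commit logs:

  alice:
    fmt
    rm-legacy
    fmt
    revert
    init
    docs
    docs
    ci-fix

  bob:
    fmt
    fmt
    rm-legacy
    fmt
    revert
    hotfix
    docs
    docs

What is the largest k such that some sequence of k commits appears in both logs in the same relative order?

Taking fmt at alice[1]=bob[2], then rm-legacy at alice[2]=bob[3], then fmt at alice[3]=bob[4], then revert at alice[4]=bob[5], then docs at alice[6]=bob[7], then docs at alice[7]=bob[8] gives a common subsequence of length 6. dp[8][8] = 6 confirms this is the maximum.

6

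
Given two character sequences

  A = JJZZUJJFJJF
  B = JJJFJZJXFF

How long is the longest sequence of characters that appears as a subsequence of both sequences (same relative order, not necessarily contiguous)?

One common subsequence of length 7: J (A #2, B #1) → J (A #6, B #2) → J (A #7, B #3) → F (A #8, B #4) → J (A #9, B #5) → J (A #10, B #7) → F (A #11, B #10). Since dp[11][10] = 7, nothing longer is possible.

7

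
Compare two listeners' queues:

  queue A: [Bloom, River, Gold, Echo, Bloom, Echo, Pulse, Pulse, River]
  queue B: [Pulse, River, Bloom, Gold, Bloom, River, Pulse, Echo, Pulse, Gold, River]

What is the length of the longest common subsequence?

Match Bloom [1,3], then Gold [3,4], then Bloom [5,5], then Echo [6,8], then Pulse [7,9], then River [9,11] — 6 songs in the same relative order in both, and the DP table's final entry dp[9][11] is also 6, so no common subsequence is longer.

6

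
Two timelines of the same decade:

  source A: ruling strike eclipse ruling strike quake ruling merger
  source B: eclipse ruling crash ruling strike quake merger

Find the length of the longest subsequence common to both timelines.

Taking ruling at source A[1]=source B[2] → ruling at source A[4]=source B[4] → strike at source A[5]=source B[5] → quake at source A[6]=source B[6] → merger at source A[8]=source B[7] gives a common subsequence of length 5. Since dp[8][7] = 5, nothing longer is possible.

5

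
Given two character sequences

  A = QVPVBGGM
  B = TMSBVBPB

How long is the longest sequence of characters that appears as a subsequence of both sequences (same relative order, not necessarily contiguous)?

3

Let dp[i][j] be the LCS length of the first i characters of A and the first j characters of B. dp[i][j] = dp[i-1][j-1]+1 when the i-th and j-th characters match, else max(dp[i-1][j], dp[i][j-1]).
    ·  T  M  S  B  V  B  P  B
 ·  0  0  0  0  0  0  0  0  0
 Q  0  0  0  0  0  0  0  0  0
 V  0  0  0  0  0  1  1  1  1
 P  0  0  0  0  0  1  1  2  2
 V  0  0  0  0  0  1  1  2  2
 B  0  0  0  0  1  1  2  2  3
 G  0  0  0  0  1  1  2  2  3
 G  0  0  0  0  1  1  2  2  3
 M  0  0  1  1  1  1  2  2  3
dp[8][8] = 3. One LCS (by backtracking along matches): VPB.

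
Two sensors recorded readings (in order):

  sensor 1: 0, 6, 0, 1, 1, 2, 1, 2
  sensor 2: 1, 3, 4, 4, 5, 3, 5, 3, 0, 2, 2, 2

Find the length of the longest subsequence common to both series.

3

One common subsequence of length 3: 0 at sensor 1[1]=sensor 2[9], then 2 at sensor 1[6]=sensor 2[11], then 2 at sensor 1[8]=sensor 2[12]. The LCS DP gives dp[8][12] = 3, so this is optimal.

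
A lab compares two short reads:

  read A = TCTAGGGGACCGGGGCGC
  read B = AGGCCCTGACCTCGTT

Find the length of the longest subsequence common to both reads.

One common subsequence of length 9: A [4,1] → G [5,2] → G [6,3] → G [8,8] → A [9,9] → C [10,10] → C [11,11] → C [16,13] → G [17,14], and the DP table's final entry dp[18][16] is also 9, so no common subsequence is longer.

9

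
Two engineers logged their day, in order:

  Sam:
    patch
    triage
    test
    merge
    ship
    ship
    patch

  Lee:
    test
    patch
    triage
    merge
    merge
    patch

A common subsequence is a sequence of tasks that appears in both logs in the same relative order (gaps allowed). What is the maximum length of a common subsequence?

4

Pick patch [1,2], then triage [2,3], then merge [4,5], then patch [7,6]; all 4 tasks appear in both, in order, and the DP table's final entry dp[7][6] is also 4, so no common subsequence is longer.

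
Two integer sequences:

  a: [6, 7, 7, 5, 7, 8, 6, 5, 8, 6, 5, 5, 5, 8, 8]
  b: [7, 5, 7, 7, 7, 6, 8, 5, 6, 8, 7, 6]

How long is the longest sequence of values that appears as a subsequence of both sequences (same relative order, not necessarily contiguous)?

7

Taking 7 at a[2]=b[3], then 7 at a[3]=b[4], then 7 at a[5]=b[5], then 8 at a[6]=b[7], then 6 at a[7]=b[9], then 8 at a[9]=b[10], then 6 at a[10]=b[12] gives a common subsequence of length 7, and the DP table's final entry dp[15][12] is also 7, so no common subsequence is longer.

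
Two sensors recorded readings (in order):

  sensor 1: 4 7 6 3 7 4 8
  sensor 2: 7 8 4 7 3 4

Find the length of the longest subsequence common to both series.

4

Let dp[i][j] be the LCS length of the first i values of sensor 1 and the first j values of sensor 2. dp[i][j] = dp[i-1][j-1]+1 when the i-th and j-th values match, else max(dp[i-1][j], dp[i][j-1]).
    ·  7  8  4  7  3  4
 ·  0  0  0  0  0  0  0
 4  0  0  0  1  1  1  1
 7  0  1  1  1  2  2  2
 6  0  1  1  1  2  2  2
 3  0  1  1  1  2  3  3
 7  0  1  1  1  2  3  3
 4  0  1  1  2  2  3  4
 8  0  1  2  2  2  3  4
dp[7][6] = 4. One LCS (by backtracking along matches): 4, 7, 3, 4.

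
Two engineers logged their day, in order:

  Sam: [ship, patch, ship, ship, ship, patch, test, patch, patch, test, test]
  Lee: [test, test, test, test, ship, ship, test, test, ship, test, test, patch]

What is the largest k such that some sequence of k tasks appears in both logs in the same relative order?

Pick ship at Sam[1]=Lee[5] → ship at Sam[3]=Lee[6] → ship at Sam[4]=Lee[9] → test at Sam[7]=Lee[11] → patch at Sam[9]=Lee[12]; all 5 tasks appear in both, in order. The LCS DP gives dp[11][12] = 5, so this is optimal.

5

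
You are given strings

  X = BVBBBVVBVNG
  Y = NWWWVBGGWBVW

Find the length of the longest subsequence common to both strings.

Match V [2,5] → B [3,6] → B [5,10] → V [6,11] — 4 characters in the same relative order in both, and the DP table's final entry dp[11][12] is also 4, so no common subsequence is longer.

4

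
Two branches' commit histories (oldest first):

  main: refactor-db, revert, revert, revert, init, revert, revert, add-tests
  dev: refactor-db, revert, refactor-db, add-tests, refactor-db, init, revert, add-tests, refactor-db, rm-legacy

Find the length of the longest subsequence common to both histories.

One common subsequence of length 5: refactor-db (main #1, dev #1), then revert (main #2, dev #2), then init (main #5, dev #6), then revert (main #7, dev #7), then add-tests (main #8, dev #8), and the DP table's final entry dp[8][10] is also 5, so no common subsequence is longer.

5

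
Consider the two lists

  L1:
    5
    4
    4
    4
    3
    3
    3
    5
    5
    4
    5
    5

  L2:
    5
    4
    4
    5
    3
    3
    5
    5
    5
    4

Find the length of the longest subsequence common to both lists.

8

Pick 5 (L1 #1, L2 #1), then 4 (L1 #2, L2 #2), then 4 (L1 #3, L2 #3), then 3 (L1 #5, L2 #5), then 3 (L1 #6, L2 #6), then 5 (L1 #8, L2 #8), then 5 (L1 #9, L2 #9), then 4 (L1 #10, L2 #10); all 8 values appear in both, in order. The LCS DP gives dp[12][10] = 8, so this is optimal.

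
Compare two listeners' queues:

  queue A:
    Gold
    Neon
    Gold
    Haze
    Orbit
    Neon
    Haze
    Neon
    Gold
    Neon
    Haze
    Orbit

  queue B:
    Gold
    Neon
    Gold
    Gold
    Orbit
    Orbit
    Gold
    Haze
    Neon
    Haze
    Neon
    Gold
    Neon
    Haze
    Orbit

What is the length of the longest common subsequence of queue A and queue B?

11

Match Gold at queue A[1]=queue B[1], then Neon at queue A[2]=queue B[2], then Gold at queue A[3]=queue B[7], then Haze at queue A[4]=queue B[8], then Neon at queue A[6]=queue B[9], then Haze at queue A[7]=queue B[10], then Neon at queue A[8]=queue B[11], then Gold at queue A[9]=queue B[12], then Neon at queue A[10]=queue B[13], then Haze at queue A[11]=queue B[14], then Orbit at queue A[12]=queue B[15] — 11 songs in the same relative order in both. Since dp[12][15] = 11, nothing longer is possible.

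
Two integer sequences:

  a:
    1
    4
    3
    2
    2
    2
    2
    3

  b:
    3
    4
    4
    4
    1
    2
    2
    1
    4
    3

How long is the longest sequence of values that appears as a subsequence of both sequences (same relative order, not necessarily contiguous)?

4

Let dp[i][j] be the LCS length of the first i values of a and the first j values of b. dp[i][j] = dp[i-1][j-1]+1 when the i-th and j-th values match, else max(dp[i-1][j], dp[i][j-1]).
    ·  3  4  4  4  1  2  2  1  4  3
 ·  0  0  0  0  0  0  0  0  0  0  0
 1  0  0  0  0  0  1  1  1  1  1  1
 4  0  0  1  1  1  1  1  1  1  2  2
 3  0  1  1  1  1  1  1  1  1  2  3
 2  0  1  1  1  1  1  2  2  2  2  3
 2  0  1  1  1  1  1  2  3  3  3  3
 2  0  1  1  1  1  1  2  3  3  3  3
 2  0  1  1  1  1  1  2  3  3  3  3
 3  0  1  1  1  1  1  2  3  3  3  4
dp[8][10] = 4. One LCS (by backtracking along matches): 1, 2, 2, 3.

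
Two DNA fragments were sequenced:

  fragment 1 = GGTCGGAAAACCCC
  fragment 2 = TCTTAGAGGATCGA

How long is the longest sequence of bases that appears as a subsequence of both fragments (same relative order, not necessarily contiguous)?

6

One common subsequence of length 6: G (fragment 1 #1, fragment 2 #8), G (fragment 1 #2, fragment 2 #9), T (fragment 1 #3, fragment 2 #11), C (fragment 1 #4, fragment 2 #12), G (fragment 1 #6, fragment 2 #13), A (fragment 1 #10, fragment 2 #14). The LCS DP gives dp[14][14] = 6, so this is optimal.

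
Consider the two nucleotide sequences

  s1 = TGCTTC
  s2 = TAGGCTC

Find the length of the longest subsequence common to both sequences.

5

Let dp[i][j] be the LCS length of the first i bases of s1 and the first j bases of s2. dp[i][j] = dp[i-1][j-1]+1 when the i-th and j-th bases match, else max(dp[i-1][j], dp[i][j-1]).
    ·  T  A  G  G  C  T  C
 ·  0  0  0  0  0  0  0  0
 T  0  1  1  1  1  1  1  1
 G  0  1  1  2  2  2  2  2
 C  0  1  1  2  2  3  3  3
 T  0  1  1  2  2  3  4  4
 T  0  1  1  2  2  3  4  4
 C  0  1  1  2  2  3  4  5
dp[6][7] = 5. One LCS (by backtracking along matches): TGCTC.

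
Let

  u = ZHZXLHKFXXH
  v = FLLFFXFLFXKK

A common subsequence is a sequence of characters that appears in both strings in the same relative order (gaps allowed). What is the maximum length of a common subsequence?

4

Let dp[i][j] be the LCS length of the first i characters of u and the first j characters of v. dp[i][j] = dp[i-1][j-1]+1 when the i-th and j-th characters match, else max(dp[i-1][j], dp[i][j-1]).
    ·  F  L  L  F  F  X  F  L  F  X  K  K
 ·  0  0  0  0  0  0  0  0  0  0  0  0  0
 Z  0  0  0  0  0  0  0  0  0  0  0  0  0
 H  0  0  0  0  0  0  0  0  0  0  0  0  0
 Z  0  0  0  0  0  0  0  0  0  0  0  0  0
 X  0  0  0  0  0  0  1  1  1  1  1  1  1
 L  0  0  1  1  1  1  1  1  2  2  2  2  2
 H  0  0  1  1  1  1  1  1  2  2  2  2  2
 K  0  0  1  1  1  1  1  1  2  2  2  3  3
 F  0  1  1  1  2  2  2  2  2  3  3  3  3
 X  0  1  1  1  2  2  3  3  3  3  4  4  4
 X  0  1  1  1  2  2  3  3  3  3  4  4  4
 H  0  1  1  1  2  2  3  3  3  3  4  4  4
dp[11][12] = 4. One LCS (by backtracking along matches): XLFX.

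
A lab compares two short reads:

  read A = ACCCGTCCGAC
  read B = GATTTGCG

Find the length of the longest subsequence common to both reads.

Let dp[i][j] be the LCS length of the first i bases of read A and the first j bases of read B. dp[i][j] = dp[i-1][j-1]+1 when the i-th and j-th bases match, else max(dp[i-1][j], dp[i][j-1]).
    ·  G  A  T  T  T  G  C  G
 ·  0  0  0  0  0  0  0  0  0
 A  0  0  1  1  1  1  1  1  1
 C  0  0  1  1  1  1  1  2  2
 C  0  0  1  1  1  1  1  2  2
 C  0  0  1  1  1  1  1  2  2
 G  0  1  1  1  1  1  2  2  3
 T  0  1  1  2  2  2  2  2  3
 C  0  1  1  2  2  2  2  3  3
 C  0  1  1  2  2  2  2  3  3
 G  0  1  1  2  2  2  3  3  4
 A  0  1  2  2  2  2  3  3  4
 C  0  1  2  2  2  2  3  4  4
dp[11][8] = 4. One LCS (by backtracking along matches): AGCG.

4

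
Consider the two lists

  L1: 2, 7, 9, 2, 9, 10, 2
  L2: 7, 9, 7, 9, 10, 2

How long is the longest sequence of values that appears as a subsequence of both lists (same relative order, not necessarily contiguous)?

One common subsequence of length 5: 7 (L1 #2, L2 #1), 9 (L1 #3, L2 #2), 9 (L1 #5, L2 #4), 10 (L1 #6, L2 #5), 2 (L1 #7, L2 #6). The LCS DP gives dp[7][6] = 5, so this is optimal.

5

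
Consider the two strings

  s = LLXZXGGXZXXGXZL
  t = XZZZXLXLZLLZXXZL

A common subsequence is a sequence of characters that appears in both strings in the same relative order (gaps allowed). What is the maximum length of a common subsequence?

9

Pick X at s[3]=t[1], then Z at s[4]=t[4], then X at s[5]=t[5], then X at s[8]=t[7], then Z at s[9]=t[12], then X at s[11]=t[13], then X at s[13]=t[14], then Z at s[14]=t[15], then L at s[15]=t[16]; all 9 characters appear in both, in order. dp[15][16] = 9 confirms this is the maximum.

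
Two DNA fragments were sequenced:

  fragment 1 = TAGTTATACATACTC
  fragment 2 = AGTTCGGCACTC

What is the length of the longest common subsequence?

Match A [2,1]; then G [3,2]; then T [4,3]; then T [5,4]; then C [9,8]; then A [12,9]; then C [13,10]; then T [14,11]; then C [15,12] — 9 bases in the same relative order in both, and the DP table's final entry dp[15][12] is also 9, so no common subsequence is longer.

9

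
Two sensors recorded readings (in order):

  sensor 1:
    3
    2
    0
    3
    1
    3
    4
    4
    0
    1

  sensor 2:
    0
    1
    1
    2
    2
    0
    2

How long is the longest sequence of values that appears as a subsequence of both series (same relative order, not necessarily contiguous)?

Let dp[i][j] be the LCS length of the first i values of sensor 1 and the first j values of sensor 2. dp[i][j] = dp[i-1][j-1]+1 when the i-th and j-th values match, else max(dp[i-1][j], dp[i][j-1]).
    ·  0  1  1  2  2  0  2
 ·  0  0  0  0  0  0  0  0
 3  0  0  0  0  0  0  0  0
 2  0  0  0  0  1  1  1  1
 0  0  1  1  1  1  1  2  2
 3  0  1  1  1  1  1  2  2
 1  0  1  2  2  2  2  2  2
 3  0  1  2  2  2  2  2  2
 4  0  1  2  2  2  2  2  2
 4  0  1  2  2  2  2  2  2
 0  0  1  2  2  2  2  3  3
 1  0  1  2  3  3  3  3  3
dp[10][7] = 3. One LCS (by backtracking along matches): 0, 1, 0.

3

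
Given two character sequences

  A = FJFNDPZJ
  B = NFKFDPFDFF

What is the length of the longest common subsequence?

Let dp[i][j] be the LCS length of the first i characters of A and the first j characters of B. dp[i][j] = dp[i-1][j-1]+1 when the i-th and j-th characters match, else max(dp[i-1][j], dp[i][j-1]).
    ·  N  F  K  F  D  P  F  D  F  F
 ·  0  0  0  0  0  0  0  0  0  0  0
 F  0  0  1  1  1  1  1  1  1  1  1
 J  0  0  1  1  1  1  1  1  1  1  1
 F  0  0  1  1  2  2  2  2  2  2  2
 N  0  1  1  1  2  2  2  2  2  2  2
 D  0  1  1  1  2  3  3  3  3  3  3
 P  0  1  1  1  2  3  4  4  4  4  4
 Z  0  1  1  1  2  3  4  4  4  4  4
 J  0  1  1  1  2  3  4  4  4  4  4
dp[8][10] = 4. One LCS (by backtracking along matches): FFDP.

4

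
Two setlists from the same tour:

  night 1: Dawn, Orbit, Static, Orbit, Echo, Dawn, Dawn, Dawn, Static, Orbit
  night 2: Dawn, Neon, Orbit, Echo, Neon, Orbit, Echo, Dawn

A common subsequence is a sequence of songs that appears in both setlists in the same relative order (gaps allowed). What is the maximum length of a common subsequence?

5

Match Dawn (night 1 #1, night 2 #1); then Orbit (night 1 #2, night 2 #3); then Orbit (night 1 #4, night 2 #6); then Echo (night 1 #5, night 2 #7); then Dawn (night 1 #8, night 2 #8) — 5 songs in the same relative order in both. dp[10][8] = 5 confirms this is the maximum.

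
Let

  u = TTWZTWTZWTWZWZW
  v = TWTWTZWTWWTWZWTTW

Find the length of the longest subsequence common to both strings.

One common subsequence of length 12: T at u[1]=v[1], then T at u[2]=v[3], then W at u[3]=v[4], then Z at u[4]=v[6], then T at u[5]=v[8], then W at u[6]=v[9], then W at u[9]=v[10], then T at u[10]=v[11], then W at u[11]=v[12], then Z at u[12]=v[13], then W at u[13]=v[14], then W at u[15]=v[17]. The LCS DP gives dp[15][17] = 12, so this is optimal.

12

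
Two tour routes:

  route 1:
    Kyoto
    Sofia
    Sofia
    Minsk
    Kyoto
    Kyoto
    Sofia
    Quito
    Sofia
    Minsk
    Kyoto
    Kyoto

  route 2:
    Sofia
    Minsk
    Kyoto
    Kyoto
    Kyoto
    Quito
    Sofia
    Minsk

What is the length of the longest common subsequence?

Taking Sofia [3,1] → Minsk [4,2] → Kyoto [5,4] → Kyoto [6,5] → Quito [8,6] → Sofia [9,7] → Minsk [10,8] gives a common subsequence of length 7. dp[12][8] = 7 confirms this is the maximum.

7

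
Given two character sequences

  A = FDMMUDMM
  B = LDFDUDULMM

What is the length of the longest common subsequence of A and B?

6

Let dp[i][j] be the LCS length of the first i characters of A and the first j characters of B. dp[i][j] = dp[i-1][j-1]+1 when the i-th and j-th characters match, else max(dp[i-1][j], dp[i][j-1]).
    ·  L  D  F  D  U  D  U  L  M  M
 ·  0  0  0  0  0  0  0  0  0  0  0
 F  0  0  0  1  1  1  1  1  1  1  1
 D  0  0  1  1  2  2  2  2  2  2  2
 M  0  0  1  1  2  2  2  2  2  3  3
 M  0  0  1  1  2  2  2  2  2  3  4
 U  0  0  1  1  2  3  3  3  3  3  4
 D  0  0  1  1  2  3  4  4  4  4  4
 M  0  0  1  1  2  3  4  4  4  5  5
 M  0  0  1  1  2  3  4  4  4  5  6
dp[8][10] = 6. One LCS (by backtracking along matches): FDUDMM.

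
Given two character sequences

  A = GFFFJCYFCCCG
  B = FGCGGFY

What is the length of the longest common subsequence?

3

Pick G at A[1]=B[5], F at A[4]=B[6], Y at A[7]=B[7]; all 3 characters appear in both, in order. dp[12][7] = 3 confirms this is the maximum.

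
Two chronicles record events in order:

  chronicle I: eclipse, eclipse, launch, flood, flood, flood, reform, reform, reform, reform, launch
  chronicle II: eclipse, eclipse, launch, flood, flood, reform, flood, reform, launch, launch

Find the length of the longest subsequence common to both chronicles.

8

Taking eclipse (chronicle I #1, chronicle II #1), then eclipse (chronicle I #2, chronicle II #2), then launch (chronicle I #3, chronicle II #3), then flood (chronicle I #4, chronicle II #4), then flood (chronicle I #5, chronicle II #5), then flood (chronicle I #6, chronicle II #7), then reform (chronicle I #7, chronicle II #8), then launch (chronicle I #11, chronicle II #10) gives a common subsequence of length 8. dp[11][10] = 8 confirms this is the maximum.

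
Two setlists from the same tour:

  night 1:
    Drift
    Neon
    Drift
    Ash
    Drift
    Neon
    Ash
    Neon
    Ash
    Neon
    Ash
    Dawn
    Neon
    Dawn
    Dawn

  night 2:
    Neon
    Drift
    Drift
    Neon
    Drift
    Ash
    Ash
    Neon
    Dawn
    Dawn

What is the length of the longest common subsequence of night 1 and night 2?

Pick Neon (night 1 #2, night 2 #1), Drift (night 1 #3, night 2 #2), Drift (night 1 #5, night 2 #3), Neon (night 1 #6, night 2 #4), Ash (night 1 #9, night 2 #6), Ash (night 1 #11, night 2 #7), Neon (night 1 #13, night 2 #8), Dawn (night 1 #14, night 2 #9), Dawn (night 1 #15, night 2 #10); all 9 songs appear in both, in order. Since dp[15][10] = 9, nothing longer is possible.

9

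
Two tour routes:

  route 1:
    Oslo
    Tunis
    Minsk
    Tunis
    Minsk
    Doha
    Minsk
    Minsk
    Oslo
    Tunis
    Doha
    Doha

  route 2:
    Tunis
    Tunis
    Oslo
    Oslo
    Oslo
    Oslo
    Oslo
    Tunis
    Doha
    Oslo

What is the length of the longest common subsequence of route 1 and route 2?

Match Tunis at route 1[2]=route 2[1]; then Tunis at route 1[4]=route 2[2]; then Oslo at route 1[9]=route 2[7]; then Tunis at route 1[10]=route 2[8]; then Doha at route 1[11]=route 2[9] — 5 stops in the same relative order in both. dp[12][10] = 5 confirms this is the maximum.

5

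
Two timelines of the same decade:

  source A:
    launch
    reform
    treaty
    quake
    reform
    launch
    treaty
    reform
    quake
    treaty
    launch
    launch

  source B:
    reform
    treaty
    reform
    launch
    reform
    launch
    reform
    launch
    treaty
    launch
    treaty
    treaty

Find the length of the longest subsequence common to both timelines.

7

One common subsequence of length 7: reform at source A[2]=source B[1], then treaty at source A[3]=source B[2], then reform at source A[5]=source B[5], then launch at source A[6]=source B[6], then reform at source A[8]=source B[7], then treaty at source A[10]=source B[9], then launch at source A[11]=source B[10]. The LCS DP gives dp[12][12] = 7, so this is optimal.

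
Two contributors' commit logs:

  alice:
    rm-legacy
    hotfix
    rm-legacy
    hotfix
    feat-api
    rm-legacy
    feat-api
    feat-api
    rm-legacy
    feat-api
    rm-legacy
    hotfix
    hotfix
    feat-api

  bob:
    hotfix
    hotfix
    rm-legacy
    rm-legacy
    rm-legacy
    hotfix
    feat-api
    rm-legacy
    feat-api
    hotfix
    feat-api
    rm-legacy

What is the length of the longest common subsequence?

Match rm-legacy (alice #1, bob #4), rm-legacy (alice #3, bob #5), hotfix (alice #4, bob #6), feat-api (alice #5, bob #7), rm-legacy (alice #6, bob #8), feat-api (alice #7, bob #9), feat-api (alice #10, bob #11), rm-legacy (alice #11, bob #12) — 8 commits in the same relative order in both, and the DP table's final entry dp[14][12] is also 8, so no common subsequence is longer.

8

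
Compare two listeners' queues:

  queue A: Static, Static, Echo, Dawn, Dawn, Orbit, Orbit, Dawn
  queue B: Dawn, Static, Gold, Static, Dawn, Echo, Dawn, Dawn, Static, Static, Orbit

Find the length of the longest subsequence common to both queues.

6

Taking Static at queue A[1]=queue B[2]; then Static at queue A[2]=queue B[4]; then Echo at queue A[3]=queue B[6]; then Dawn at queue A[4]=queue B[7]; then Dawn at queue A[5]=queue B[8]; then Orbit at queue A[7]=queue B[11] gives a common subsequence of length 6. dp[8][11] = 6 confirms this is the maximum.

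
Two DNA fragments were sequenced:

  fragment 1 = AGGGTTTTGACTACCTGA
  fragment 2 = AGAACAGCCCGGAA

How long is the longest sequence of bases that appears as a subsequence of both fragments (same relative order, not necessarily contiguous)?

9

One common subsequence of length 9: A (fragment 1 #1, fragment 2 #1) → G (fragment 1 #2, fragment 2 #2) → A (fragment 1 #10, fragment 2 #4) → C (fragment 1 #11, fragment 2 #5) → A (fragment 1 #13, fragment 2 #6) → C (fragment 1 #14, fragment 2 #9) → C (fragment 1 #15, fragment 2 #10) → G (fragment 1 #17, fragment 2 #12) → A (fragment 1 #18, fragment 2 #14). dp[18][14] = 9 confirms this is the maximum.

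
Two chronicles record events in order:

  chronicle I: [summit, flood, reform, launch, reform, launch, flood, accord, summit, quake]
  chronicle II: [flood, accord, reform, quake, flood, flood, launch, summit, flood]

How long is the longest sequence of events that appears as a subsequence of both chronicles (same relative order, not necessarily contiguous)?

Taking flood at chronicle I[2]=chronicle II[1], then reform at chronicle I[3]=chronicle II[3], then launch at chronicle I[4]=chronicle II[7], then flood at chronicle I[7]=chronicle II[9] gives a common subsequence of length 4. Since dp[10][9] = 4, nothing longer is possible.

4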